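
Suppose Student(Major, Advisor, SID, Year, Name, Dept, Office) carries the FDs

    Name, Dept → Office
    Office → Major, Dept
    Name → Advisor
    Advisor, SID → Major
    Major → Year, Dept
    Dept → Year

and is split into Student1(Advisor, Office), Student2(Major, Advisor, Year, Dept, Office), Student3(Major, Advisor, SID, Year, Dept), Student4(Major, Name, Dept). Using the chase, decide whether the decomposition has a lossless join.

No

Chase test. Columns are Major, Advisor, SID, Year, Name, Dept, Office; row i has aⱼ where attribute j ∈ Studenti, else bᵢⱼ.
Initial tableau (one row per fragment):
  row 1: b11 a2 b13 b14 b15 b16 a7
  row 2: a1 a2 b23 a4 b25 a6 a7
  row 3: a1 a2 a3 a4 b35 a6 b37
  row 4: a1 b42 b43 b44 a5 a6 b47
Rows 1 and 2 agree on Office; apply Office→Major, Dept and equate their Major, Dept entries.
Rows 1 and 2 agree on Major; apply Major→Year, Dept and equate their Year, Dept entries.
Rows 1 and 4 agree on Major; apply Major→Year, Dept and equate their Year, Dept entries.
No row becomes fully distinguished — the join is lossy.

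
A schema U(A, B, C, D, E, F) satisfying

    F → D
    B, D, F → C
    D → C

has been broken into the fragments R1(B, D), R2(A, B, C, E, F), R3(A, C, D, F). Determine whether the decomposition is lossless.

Yes

Chase test. Columns are A, B, C, D, E, F; row i has aⱼ where attribute j ∈ Ri, else bᵢⱼ.
Initial tableau (one row per fragment):
  row 1: b11 a2 b13 a4 b15 b16
  row 2: a1 a2 a3 b24 a5 a6
  row 3: a1 b32 a3 a4 b35 a6
Rows 2 and 3 agree on F; apply F→D and equate their D entries.
Rows 1 and 2 agree on D; apply D→C and equate their C entries.
Row 2 is now all distinguished symbols — the join is lossless.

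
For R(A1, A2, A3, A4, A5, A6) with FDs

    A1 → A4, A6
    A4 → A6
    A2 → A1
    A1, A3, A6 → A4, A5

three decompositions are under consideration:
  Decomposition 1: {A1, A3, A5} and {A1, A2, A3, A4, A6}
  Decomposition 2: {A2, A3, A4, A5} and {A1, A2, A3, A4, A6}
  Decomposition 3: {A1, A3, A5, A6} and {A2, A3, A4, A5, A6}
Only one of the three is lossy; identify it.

Decomposition 3

Decomposition 1: common = {A1, A3}, closure = {A1, A3, A4, A5, A6} → lossless.
Decomposition 2: common = {A2, A3, A4}, closure = {A1, A2, A3, A4, A5, A6} → lossless.
Decomposition 3: common = {A3, A5, A6}, closure = {A3, A5, A6} → lossy.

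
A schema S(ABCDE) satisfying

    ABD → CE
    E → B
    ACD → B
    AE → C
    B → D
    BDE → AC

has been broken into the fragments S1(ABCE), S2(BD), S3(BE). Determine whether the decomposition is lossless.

Yes

Chase test. Columns are ABCDE; row i has aⱼ where attribute j ∈ Si, else bᵢⱼ.
Initial tableau (one row per fragment):
  row 1: a1 a2 a3 b14 a5
  row 2: b21 a2 b23 a4 b25
  row 3: b31 a2 b33 b34 a5
Rows 1 and 2 agree on B; apply B→D and equate their D entries.
Rows 1 and 3 agree on B; apply B→D and equate their D entries.
Rows 1 and 3 agree on BDE; apply BDE→AC and equate their AC entries.
Row 1 is now all distinguished symbols — the join is lossless.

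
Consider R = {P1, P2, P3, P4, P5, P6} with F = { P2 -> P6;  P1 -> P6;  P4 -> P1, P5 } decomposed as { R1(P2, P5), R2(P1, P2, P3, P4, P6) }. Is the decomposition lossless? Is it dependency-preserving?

lossy and not dependency-preserving

Lossless test: (P2)⁺ = {P2, P6}, which is a superkey of neither fragment — lossy.
Dependency preservation: the restricted closure of {P4} across the fragments never reaches {P1, P5}, so P4 → P1, P5 cannot be enforced without a join — not preserved.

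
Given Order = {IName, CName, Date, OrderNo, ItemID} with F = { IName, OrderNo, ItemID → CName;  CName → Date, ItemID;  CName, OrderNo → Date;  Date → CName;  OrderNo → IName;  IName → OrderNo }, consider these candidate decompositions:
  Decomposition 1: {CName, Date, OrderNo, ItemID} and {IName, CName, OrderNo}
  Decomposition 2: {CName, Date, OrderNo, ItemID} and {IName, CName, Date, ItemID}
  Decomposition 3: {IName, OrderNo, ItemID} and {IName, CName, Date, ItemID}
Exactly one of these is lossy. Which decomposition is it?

Decomposition 2

Decomposition 1: common = {CName, OrderNo}, closure = {IName, CName, Date, OrderNo, ItemID} → lossless.
Decomposition 2: common = {CName, Date, ItemID}, closure = {CName, Date, ItemID} → lossy.
Decomposition 3: common = {IName, ItemID}, closure = {IName, CName, Date, OrderNo, ItemID} → lossless.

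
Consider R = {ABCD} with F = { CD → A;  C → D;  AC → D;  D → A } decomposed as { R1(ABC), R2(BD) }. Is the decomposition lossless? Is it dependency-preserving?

lossy and not dependency-preserving

Lossless test: (B)⁺ = {B}, which is a superkey of neither fragment — lossy.
Dependency preservation: the restricted closure of {C} across the fragments never reaches {D}, so C → D cannot be enforced without a join — not preserved.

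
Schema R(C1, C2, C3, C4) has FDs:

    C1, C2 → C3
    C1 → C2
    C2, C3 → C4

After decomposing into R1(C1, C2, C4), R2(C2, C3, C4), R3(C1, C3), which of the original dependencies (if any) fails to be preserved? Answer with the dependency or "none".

C1, C2 → C3: restricted closure across fragments reaches C3.
C1 → C2 lies within R1.
C2, C3 → C4 lies within R2.
Every dependency is enforceable on the fragments, so the decomposition is dependency-preserving.

none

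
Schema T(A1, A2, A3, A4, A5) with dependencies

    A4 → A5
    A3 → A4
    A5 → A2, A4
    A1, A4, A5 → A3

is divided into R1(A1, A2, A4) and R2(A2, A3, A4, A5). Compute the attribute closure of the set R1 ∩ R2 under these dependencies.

A2, A4, A5

R1 ∩ R2 = {A2, A4}.
A4 → A5 applies, adding A5
Closure: {A2, A4, A5}.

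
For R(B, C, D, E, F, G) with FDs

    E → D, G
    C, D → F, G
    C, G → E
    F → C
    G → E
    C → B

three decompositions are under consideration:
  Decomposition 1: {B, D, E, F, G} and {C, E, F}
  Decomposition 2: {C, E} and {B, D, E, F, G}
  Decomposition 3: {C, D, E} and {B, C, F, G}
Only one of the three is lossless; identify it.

Decomposition 1

Decomposition 1: common = {E, F}, closure = {B, C, D, E, F, G} → lossless.
Decomposition 2: common = {E}, closure = {D, E, G} → lossy.
Decomposition 3: common = {C}, closure = {B, C} → lossy.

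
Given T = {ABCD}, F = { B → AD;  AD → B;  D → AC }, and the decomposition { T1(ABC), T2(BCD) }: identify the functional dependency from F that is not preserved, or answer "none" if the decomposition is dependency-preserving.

B → AD: restricted closure across fragments reaches AD.
AD → B: restricted closure across fragments reaches B.
D → AC: restricted closure across fragments reaches AC.
Every dependency is enforceable on the fragments, so the decomposition is dependency-preserving.

none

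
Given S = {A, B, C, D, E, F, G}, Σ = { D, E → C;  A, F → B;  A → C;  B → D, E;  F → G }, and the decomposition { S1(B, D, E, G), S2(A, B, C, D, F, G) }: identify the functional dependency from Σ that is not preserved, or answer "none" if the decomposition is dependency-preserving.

D, E → C

Check D, E → C: no single fragment contains all of {C, D, E}, and the restricted closure of {D, E} across the fragments never reaches {C}.
A, F → B is preserved.
A → C is preserved.
B → D, E is preserved.
F → G is preserved.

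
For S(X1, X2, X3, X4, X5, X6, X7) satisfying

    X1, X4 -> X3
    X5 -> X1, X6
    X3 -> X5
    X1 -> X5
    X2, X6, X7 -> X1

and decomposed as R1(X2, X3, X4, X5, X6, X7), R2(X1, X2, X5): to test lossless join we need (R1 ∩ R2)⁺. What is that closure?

R1 ∩ R2 = {X2, X5}.
X5 → X1, X6 applies, adding X1, X6
Closure: {X1, X2, X5, X6}.

X1, X2, X5, X6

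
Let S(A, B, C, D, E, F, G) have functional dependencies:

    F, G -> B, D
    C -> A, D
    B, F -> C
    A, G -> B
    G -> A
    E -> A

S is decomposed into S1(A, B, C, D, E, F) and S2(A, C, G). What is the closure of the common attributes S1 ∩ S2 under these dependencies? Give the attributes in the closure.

A, C, D

S1 ∩ S2 = {A, C}.
C → A, D applies, adding D
Closure: {A, C, D}.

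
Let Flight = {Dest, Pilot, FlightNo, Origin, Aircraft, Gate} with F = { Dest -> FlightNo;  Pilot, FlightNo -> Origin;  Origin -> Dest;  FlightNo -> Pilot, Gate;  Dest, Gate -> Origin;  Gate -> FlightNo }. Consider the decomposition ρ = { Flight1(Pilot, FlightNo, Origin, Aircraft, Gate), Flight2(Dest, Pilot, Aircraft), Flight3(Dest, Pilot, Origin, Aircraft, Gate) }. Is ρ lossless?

Chase test. Columns are Dest, Pilot, FlightNo, Origin, Aircraft, Gate; row i has aⱼ where attribute j ∈ Flighti, else bᵢⱼ.
Initial tableau (one row per fragment):
  row 1: b11 a2 a3 a4 a5 a6
  row 2: a1 a2 b23 b24 a5 b26
  row 3: a1 a2 b33 a4 a5 a6
Rows 2 and 3 agree on Dest; apply Dest→FlightNo and equate their FlightNo entries.
Rows 2 and 3 agree on Pilot, FlightNo; apply Pilot, FlightNo→Origin and equate their Origin entries.
Rows 1 and 2 agree on Origin; apply Origin→Dest and equate their Dest entries.
Rows 2 and 3 agree on FlightNo; apply FlightNo→Pilot, Gate and equate their Pilot, Gate entries.
Rows 1 and 2 agree on Gate; apply Gate→FlightNo and equate their FlightNo entries.
Row 1 is now all distinguished symbols — the join is lossless.

Yes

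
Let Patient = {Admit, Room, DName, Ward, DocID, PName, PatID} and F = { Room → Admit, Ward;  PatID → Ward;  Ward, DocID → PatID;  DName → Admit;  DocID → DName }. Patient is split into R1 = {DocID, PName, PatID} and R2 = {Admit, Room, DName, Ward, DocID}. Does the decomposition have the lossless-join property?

No

Common attributes: R1 ∩ R2 = {DocID}.
Closure of {DocID}: DocID → DName applies, adding DName; DName → Admit applies, adding Admit. So (DocID)⁺ = {Admit, DName, DocID}.
The closure contains neither all of R1 = {DocID, PName, PatID} nor all of R2 = {Admit, Room, DName, Ward, DocID}, so the common attributes are not a superkey of either fragment. The join is lossy.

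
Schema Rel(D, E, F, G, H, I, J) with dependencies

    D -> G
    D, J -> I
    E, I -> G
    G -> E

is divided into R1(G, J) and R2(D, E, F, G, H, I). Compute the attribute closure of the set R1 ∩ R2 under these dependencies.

R1 ∩ R2 = {G}.
G → E applies, adding E
Closure: {E, G}.

E, G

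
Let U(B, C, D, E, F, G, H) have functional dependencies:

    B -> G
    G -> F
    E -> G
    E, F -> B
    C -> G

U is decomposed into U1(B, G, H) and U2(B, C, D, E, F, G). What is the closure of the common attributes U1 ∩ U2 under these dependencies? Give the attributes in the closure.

B, F, G

U1 ∩ U2 = {B, G}.
G → F applies, adding F
Closure: {B, F, G}.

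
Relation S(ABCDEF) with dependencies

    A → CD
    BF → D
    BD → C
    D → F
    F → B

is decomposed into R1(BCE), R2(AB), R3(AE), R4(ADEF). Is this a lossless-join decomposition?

No

Chase test. Columns are ABCDEF; row i has aⱼ where attribute j ∈ Ri, else bᵢⱼ.
Initial tableau (one row per fragment):
  row 1: b11 a2 a3 b14 a5 b16
  row 2: a1 a2 b23 b24 b25 b26
  row 3: a1 b32 b33 b34 a5 b36
  row 4: a1 b42 b43 a4 a5 a6
Rows 2 and 3 agree on A; apply A→CD and equate their CD entries.
Rows 2 and 4 agree on A; apply A→CD and equate their CD entries.
Rows 2 and 3 agree on D; apply D→F and equate their F entries.
Rows 2 and 4 agree on D; apply D→F and equate their F entries.
Rows 2 and 3 agree on F; apply F→B and equate their B entries.
Rows 2 and 4 agree on F; apply F→B and equate their B entries.
No row becomes fully distinguished — the join is lossy.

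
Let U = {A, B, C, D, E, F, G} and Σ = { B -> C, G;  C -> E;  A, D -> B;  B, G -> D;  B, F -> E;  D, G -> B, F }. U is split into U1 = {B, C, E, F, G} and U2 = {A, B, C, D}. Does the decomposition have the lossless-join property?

Yes

Common attributes: U1 ∩ U2 = {B, C}.
Closure of {B, C}: B → C, G applies, adding G; C → E applies, adding E; B, G → D applies, adding D; D, G → B, F applies, adding F. So (B, C)⁺ = {B, C, D, E, F, G}.
This closure contains every attribute of U1, so U1 ∩ U2 → U1. The join is lossless.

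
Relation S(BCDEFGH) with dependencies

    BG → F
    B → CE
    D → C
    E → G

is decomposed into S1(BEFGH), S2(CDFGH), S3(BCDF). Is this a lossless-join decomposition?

No

Chase test. Columns are BCDEFGH; row i has aⱼ where attribute j ∈ Si, else bᵢⱼ.
Initial tableau (one row per fragment):
  row 1: a1 b12 b13 a4 a5 a6 a7
  row 2: b21 a2 a3 b24 a5 a6 a7
  row 3: a1 a2 a3 b34 a5 b36 b37
Rows 1 and 3 agree on B; apply B→CE and equate their CE entries.
Rows 1 and 3 agree on E; apply E→G and equate their G entries.
No row becomes fully distinguished — the join is lossy.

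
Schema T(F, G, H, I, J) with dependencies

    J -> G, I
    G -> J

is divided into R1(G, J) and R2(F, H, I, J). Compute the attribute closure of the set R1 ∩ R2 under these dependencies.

G, I, J

R1 ∩ R2 = {J}.
J → G, I applies, adding G, I
Closure: {G, I, J}.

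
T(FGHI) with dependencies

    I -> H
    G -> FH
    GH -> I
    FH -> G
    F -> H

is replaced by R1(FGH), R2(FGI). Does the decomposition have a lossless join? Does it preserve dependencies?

Lossless test: (FG)⁺ = {FGHI}, which contains all of one fragment — lossless.
Dependency preservation: the restricted closure of {I} across the fragments never reaches {H}, so I → H cannot be enforced without a join — not preserved.

lossless but not dependency-preserving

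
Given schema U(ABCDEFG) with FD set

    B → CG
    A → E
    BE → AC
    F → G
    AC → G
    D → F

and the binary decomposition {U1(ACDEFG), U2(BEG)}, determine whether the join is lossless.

Common attributes: U1 ∩ U2 = {EG}.
No dependency enlarges {EG}, so (EG)⁺ = {EG}.
The closure contains neither all of U1 = {ACDEFG} nor all of U2 = {BEG}, so the common attributes are not a superkey of either fragment. The join is lossy.

No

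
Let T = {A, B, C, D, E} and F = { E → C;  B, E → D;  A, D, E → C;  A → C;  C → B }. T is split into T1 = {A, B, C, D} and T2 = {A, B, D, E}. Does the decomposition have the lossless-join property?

Common attributes: T1 ∩ T2 = {A, B, D}.
Closure of {A, B, D}: A → C applies, adding C. So (A, B, D)⁺ = {A, B, C, D}.
This closure contains every attribute of T1, so T1 ∩ T2 → T1. The join is lossless.

Yes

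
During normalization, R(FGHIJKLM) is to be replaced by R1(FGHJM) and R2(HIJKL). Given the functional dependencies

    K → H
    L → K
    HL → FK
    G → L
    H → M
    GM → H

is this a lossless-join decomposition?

No

Common attributes: R1 ∩ R2 = {HJ}.
Closure of {HJ}: H → M applies, adding M. So (HJ)⁺ = {HJM}.
The closure contains neither all of R1 = {FGHJM} nor all of R2 = {HIJKL}, so the common attributes are not a superkey of either fragment. The join is lossy.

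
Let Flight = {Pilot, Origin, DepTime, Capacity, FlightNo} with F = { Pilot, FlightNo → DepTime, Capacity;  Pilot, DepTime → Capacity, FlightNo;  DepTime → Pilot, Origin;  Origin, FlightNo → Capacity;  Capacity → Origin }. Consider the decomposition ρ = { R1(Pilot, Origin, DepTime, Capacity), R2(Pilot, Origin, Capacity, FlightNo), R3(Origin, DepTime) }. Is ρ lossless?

No

Chase test. Columns are Pilot, Origin, DepTime, Capacity, FlightNo; row i has aⱼ where attribute j ∈ Ri, else bᵢⱼ.
Initial tableau (one row per fragment):
  row 1: a1 a2 a3 a4 b15
  row 2: a1 a2 b23 a4 a5
  row 3: b31 a2 a3 b34 b35
Rows 1 and 3 agree on DepTime; apply DepTime→Pilot, Origin and equate their Pilot, Origin entries.
Rows 1 and 3 agree on Pilot, DepTime; apply Pilot, DepTime→Capacity, FlightNo and equate their Capacity, FlightNo entries.
No row becomes fully distinguished — the join is lossy.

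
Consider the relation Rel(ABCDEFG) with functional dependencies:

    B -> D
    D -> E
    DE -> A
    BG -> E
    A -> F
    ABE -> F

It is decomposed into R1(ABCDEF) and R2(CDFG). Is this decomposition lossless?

No

Common attributes: R1 ∩ R2 = {CDF}.
Closure of {CDF}: D → E applies, adding E; DE → A applies, adding A. So (CDF)⁺ = {ACDEF}.
The closure contains neither all of R1 = {ABCDEF} nor all of R2 = {CDFG}, so the common attributes are not a superkey of either fragment. The join is lossy.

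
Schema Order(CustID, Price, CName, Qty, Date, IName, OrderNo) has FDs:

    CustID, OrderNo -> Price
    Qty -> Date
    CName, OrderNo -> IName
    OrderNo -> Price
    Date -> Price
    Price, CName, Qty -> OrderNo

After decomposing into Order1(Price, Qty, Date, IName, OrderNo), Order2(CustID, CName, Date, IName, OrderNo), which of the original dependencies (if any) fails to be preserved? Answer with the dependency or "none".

Price, CName, Qty -> OrderNo

Check Price, CName, Qty → OrderNo: no single fragment contains all of {Price, CName, Qty, OrderNo}, and the restricted closure of {Price, CName, Qty} across the fragments never reaches {OrderNo}.
CustID, OrderNo → Price is preserved.
Qty → Date is preserved.
CName, OrderNo → IName is preserved.
OrderNo → Price is preserved.
Date → Price is preserved.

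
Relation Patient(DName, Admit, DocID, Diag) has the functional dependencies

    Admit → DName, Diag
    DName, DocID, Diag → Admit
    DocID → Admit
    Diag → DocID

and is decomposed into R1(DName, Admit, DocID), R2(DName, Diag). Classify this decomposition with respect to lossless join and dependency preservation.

lossy and not dependency-preserving

Lossless test: (DName)⁺ = {DName}, which is a superkey of neither fragment — lossy.
Dependency preservation: the restricted closure of {Admit} across the fragments never reaches {DName, Diag}, so Admit → DName, Diag cannot be enforced without a join — not preserved.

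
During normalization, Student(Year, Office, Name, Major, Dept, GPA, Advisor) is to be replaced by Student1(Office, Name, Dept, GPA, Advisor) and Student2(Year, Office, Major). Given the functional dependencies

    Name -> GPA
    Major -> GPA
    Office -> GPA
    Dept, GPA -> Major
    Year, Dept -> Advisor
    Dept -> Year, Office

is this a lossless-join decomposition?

No

Common attributes: Student1 ∩ Student2 = {Office}.
Closure of {Office}: Office → GPA applies, adding GPA. So (Office)⁺ = {Office, GPA}.
The closure contains neither all of Student1 = {Office, Name, Dept, GPA, Advisor} nor all of Student2 = {Year, Office, Major}, so the common attributes are not a superkey of either fragment. The join is lossy.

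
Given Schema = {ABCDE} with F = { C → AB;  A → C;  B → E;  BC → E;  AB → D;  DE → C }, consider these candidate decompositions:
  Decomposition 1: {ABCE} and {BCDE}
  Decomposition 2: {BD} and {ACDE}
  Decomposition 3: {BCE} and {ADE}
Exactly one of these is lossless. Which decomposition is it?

Decomposition 1: common = {BCE}, closure = {ABCDE} → lossless.
Decomposition 2: common = {D}, closure = {D} → lossy.
Decomposition 3: common = {E}, closure = {E} → lossy.

Decomposition 1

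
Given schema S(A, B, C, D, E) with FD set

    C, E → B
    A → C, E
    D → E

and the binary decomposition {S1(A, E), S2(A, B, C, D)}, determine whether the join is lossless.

Common attributes: S1 ∩ S2 = {A}.
Closure of {A}: A → C, E applies, adding C, E; C, E → B applies, adding B. So (A)⁺ = {A, B, C, E}.
This closure contains every attribute of S1, so S1 ∩ S2 → S1. The join is lossless.

Yes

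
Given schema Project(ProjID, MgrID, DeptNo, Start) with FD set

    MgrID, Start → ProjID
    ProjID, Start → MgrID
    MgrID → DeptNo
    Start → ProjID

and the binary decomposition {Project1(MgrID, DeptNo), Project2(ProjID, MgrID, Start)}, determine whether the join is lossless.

Yes

Common attributes: Project1 ∩ Project2 = {MgrID}.
Closure of {MgrID}: MgrID → DeptNo applies, adding DeptNo. So (MgrID)⁺ = {MgrID, DeptNo}.
This closure contains every attribute of Project1, so Project1 ∩ Project2 → Project1. The join is lossless.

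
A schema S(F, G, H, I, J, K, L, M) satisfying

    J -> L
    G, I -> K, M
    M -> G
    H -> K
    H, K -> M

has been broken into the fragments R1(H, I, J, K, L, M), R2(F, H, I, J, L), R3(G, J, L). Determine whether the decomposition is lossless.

No

Chase test. Columns are F, G, H, I, J, K, L, M; row i has aⱼ where attribute j ∈ Ri, else bᵢⱼ.
Initial tableau (one row per fragment):
  row 1: b11 b12 a3 a4 a5 a6 a7 a8
  row 2: a1 b22 a3 a4 a5 b26 a7 b28
  row 3: b31 a2 b33 b34 a5 b36 a7 b38
Rows 1 and 2 agree on H; apply H→K and equate their K entries.
Rows 1 and 2 agree on H, K; apply H, K→M and equate their M entries.
Rows 1 and 2 agree on M; apply M→G and equate their G entries.
No row becomes fully distinguished — the join is lossy.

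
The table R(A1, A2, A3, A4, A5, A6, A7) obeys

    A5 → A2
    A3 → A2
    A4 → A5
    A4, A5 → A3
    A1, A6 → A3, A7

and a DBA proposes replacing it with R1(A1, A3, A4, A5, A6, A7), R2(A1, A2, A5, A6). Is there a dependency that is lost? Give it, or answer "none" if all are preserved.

A3 → A2

Check A3 → A2: no single fragment contains all of {A2, A3}, and the restricted closure of {A3} across the fragments never reaches {A2}.
A5 → A2 is preserved.
A4 → A5 is preserved.
A4, A5 → A3 is preserved.
A1, A6 → A3, A7 is preserved.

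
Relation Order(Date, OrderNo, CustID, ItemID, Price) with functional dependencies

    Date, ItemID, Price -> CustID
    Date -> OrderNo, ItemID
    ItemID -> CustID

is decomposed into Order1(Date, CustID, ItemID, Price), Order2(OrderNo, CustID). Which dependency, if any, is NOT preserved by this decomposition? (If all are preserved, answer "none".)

Check Date → OrderNo, ItemID: no single fragment contains all of {Date, OrderNo, ItemID}, and the restricted closure of {Date} across the fragments never reaches {OrderNo, ItemID}.
Date, ItemID, Price → CustID is preserved.
ItemID → CustID is preserved.

Date -> OrderNo, ItemID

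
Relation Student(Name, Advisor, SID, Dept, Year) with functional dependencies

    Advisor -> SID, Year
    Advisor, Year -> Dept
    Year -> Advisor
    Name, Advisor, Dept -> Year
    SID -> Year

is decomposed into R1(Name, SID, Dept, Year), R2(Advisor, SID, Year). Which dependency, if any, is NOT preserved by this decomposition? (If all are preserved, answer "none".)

Advisor → SID, Year lies within R2.
Advisor, Year → Dept: restricted closure across fragments reaches Dept.
Year → Advisor lies within R2.
Name, Advisor, Dept → Year: restricted closure across fragments reaches Year.
SID → Year lies within R1.
Every dependency is enforceable on the fragments, so the decomposition is dependency-preserving.

none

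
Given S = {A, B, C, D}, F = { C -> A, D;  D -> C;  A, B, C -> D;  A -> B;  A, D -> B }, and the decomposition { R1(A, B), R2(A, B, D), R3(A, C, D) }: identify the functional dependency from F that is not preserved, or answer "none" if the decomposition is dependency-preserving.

none

C → A, D lies within R3.
D → C lies within R3.
A, B, C → D: restricted closure across fragments reaches D.
A → B lies within R1.
A, D → B lies within R2.
Every dependency is enforceable on the fragments, so the decomposition is dependency-preserving.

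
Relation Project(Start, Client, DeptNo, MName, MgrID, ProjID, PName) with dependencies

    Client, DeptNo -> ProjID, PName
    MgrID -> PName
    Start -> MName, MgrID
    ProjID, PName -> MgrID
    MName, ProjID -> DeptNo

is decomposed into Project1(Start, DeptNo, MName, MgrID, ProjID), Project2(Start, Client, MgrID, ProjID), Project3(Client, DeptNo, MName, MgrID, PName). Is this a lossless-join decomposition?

Chase test. Columns are Start, Client, DeptNo, MName, MgrID, ProjID, PName; row i has aⱼ where attribute j ∈ Projecti, else bᵢⱼ.
Initial tableau (one row per fragment):
  row 1: a1 b12 a3 a4 a5 a6 b17
  row 2: a1 a2 b23 b24 a5 a6 b27
  row 3: b31 a2 a3 a4 a5 b36 a7
Rows 1 and 2 agree on MgrID; apply MgrID→PName and equate their PName entries.
Rows 1 and 3 agree on MgrID; apply MgrID→PName and equate their PName entries.
Rows 1 and 2 agree on Start; apply Start→MName, MgrID and equate their MName, MgrID entries.
Rows 1 and 2 agree on MName, ProjID; apply MName, ProjID→DeptNo and equate their DeptNo entries.
Rows 2 and 3 agree on Client, DeptNo; apply Client, DeptNo→ProjID, PName and equate their ProjID, PName entries.
Row 2 is now all distinguished symbols — the join is lossless.

Yes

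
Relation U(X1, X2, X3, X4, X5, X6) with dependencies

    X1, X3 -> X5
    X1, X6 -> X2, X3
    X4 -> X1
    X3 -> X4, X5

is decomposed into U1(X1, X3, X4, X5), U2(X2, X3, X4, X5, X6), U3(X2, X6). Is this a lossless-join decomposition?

Chase test. Columns are X1, X2, X3, X4, X5, X6; row i has aⱼ where attribute j ∈ Ui, else bᵢⱼ.
Initial tableau (one row per fragment):
  row 1: a1 b12 a3 a4 a5 b16
  row 2: b21 a2 a3 a4 a5 a6
  row 3: b31 a2 b33 b34 b35 a6
Rows 1 and 2 agree on X4; apply X4→X1 and equate their X1 entries.
Row 2 is now all distinguished symbols — the join is lossless.

Yes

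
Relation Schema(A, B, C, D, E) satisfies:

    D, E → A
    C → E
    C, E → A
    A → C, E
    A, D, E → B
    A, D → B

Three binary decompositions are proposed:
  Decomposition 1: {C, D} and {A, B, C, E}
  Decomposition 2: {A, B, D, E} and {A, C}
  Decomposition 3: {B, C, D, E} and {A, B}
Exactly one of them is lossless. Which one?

Decomposition 2

Decomposition 1: common = {C}, closure = {A, C, E} → lossy.
Decomposition 2: common = {A}, closure = {A, C, E} → lossless.
Decomposition 3: common = {B}, closure = {B} → lossy.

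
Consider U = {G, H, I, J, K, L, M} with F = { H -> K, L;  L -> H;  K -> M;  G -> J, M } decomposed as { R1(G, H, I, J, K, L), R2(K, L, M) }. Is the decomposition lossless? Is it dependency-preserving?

lossless but not dependency-preserving

Lossless test: (K, L)⁺ = {H, K, L, M}, which contains all of one fragment — lossless.
Dependency preservation: the restricted closure of {G} across the fragments never reaches {J, M}, so G → J, M cannot be enforced without a join — not preserved.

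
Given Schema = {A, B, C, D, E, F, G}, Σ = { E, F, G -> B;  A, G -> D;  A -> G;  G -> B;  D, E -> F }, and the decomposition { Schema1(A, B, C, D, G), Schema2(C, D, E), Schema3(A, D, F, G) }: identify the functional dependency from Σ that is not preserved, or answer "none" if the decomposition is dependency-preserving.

Check D, E → F: no single fragment contains all of {D, E, F}, and the restricted closure of {D, E} across the fragments never reaches {F}.
E, F, G → B is preserved.
A, G → D is preserved.
A → G is preserved.
G → B is preserved.

D, E -> F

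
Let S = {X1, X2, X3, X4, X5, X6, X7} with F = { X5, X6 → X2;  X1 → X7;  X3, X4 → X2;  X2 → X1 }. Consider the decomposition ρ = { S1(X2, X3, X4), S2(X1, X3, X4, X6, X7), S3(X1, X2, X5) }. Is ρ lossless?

No

Chase test. Columns are X1, X2, X3, X4, X5, X6, X7; row i has aⱼ where attribute j ∈ Si, else bᵢⱼ.
Initial tableau (one row per fragment):
  row 1: b11 a2 a3 a4 b15 b16 b17
  row 2: a1 b22 a3 a4 b25 a6 a7
  row 3: a1 a2 b33 b34 a5 b36 b37
Rows 2 and 3 agree on X1; apply X1→X7 and equate their X7 entries.
Rows 1 and 2 agree on X3, X4; apply X3, X4→X2 and equate their X2 entries.
Rows 1 and 2 agree on X2; apply X2→X1 and equate their X1 entries.
Rows 1 and 2 agree on X1; apply X1→X7 and equate their X7 entries.
No row becomes fully distinguished — the join is lossy.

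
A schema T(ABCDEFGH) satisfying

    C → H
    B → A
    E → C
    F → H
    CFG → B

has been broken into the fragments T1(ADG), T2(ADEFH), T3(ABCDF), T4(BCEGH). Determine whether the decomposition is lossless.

No

Chase test. Columns are ABCDEFGH; row i has aⱼ where attribute j ∈ Ti, else bᵢⱼ.
Initial tableau (one row per fragment):
  row 1: a1 b12 b13 a4 b15 b16 a7 b18
  row 2: a1 b22 b23 a4 a5 a6 b27 a8
  row 3: a1 a2 a3 a4 b35 a6 b37 b38
  row 4: b41 a2 a3 b44 a5 b46 a7 a8
Rows 3 and 4 agree on C; apply C→H and equate their H entries.
Rows 3 and 4 agree on B; apply B→A and equate their A entries.
Rows 2 and 4 agree on E; apply E→C and equate their C entries.
No row becomes fully distinguished — the join is lossy.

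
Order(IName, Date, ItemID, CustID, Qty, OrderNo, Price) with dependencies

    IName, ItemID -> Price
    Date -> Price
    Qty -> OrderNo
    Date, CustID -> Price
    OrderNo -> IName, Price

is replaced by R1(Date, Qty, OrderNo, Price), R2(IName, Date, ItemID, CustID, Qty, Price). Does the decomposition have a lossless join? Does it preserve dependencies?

lossless but not dependency-preserving

Lossless test: (Date, Qty, Price)⁺ = {IName, Date, Qty, OrderNo, Price}, which contains all of one fragment — lossless.
Dependency preservation: the restricted closure of {OrderNo} across the fragments never reaches {IName, Price}, so OrderNo → IName, Price cannot be enforced without a join — not preserved.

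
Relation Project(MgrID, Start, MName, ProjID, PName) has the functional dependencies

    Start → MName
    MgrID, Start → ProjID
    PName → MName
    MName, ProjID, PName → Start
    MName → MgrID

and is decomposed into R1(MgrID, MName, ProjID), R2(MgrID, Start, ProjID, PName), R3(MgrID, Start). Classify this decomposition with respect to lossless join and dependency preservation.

lossy and not dependency-preserving

Lossless test (chase): Rows 2 and 3 agree on Start; apply Start→MName and equate their MName entries. Rows 2 and 3 agree on MgrID, Start; apply MgrID, Start→ProjID and equate their ProjID entries. No row becomes fully distinguished — the join is lossy.
Dependency preservation: the restricted closure of {Start} across the fragments never reaches {MName}, so Start → MName cannot be enforced without a join — not preserved.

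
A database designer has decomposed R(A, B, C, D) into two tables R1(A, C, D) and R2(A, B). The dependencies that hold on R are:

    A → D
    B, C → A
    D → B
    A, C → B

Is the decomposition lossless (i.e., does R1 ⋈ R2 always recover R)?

Yes

Common attributes: R1 ∩ R2 = {A}.
Closure of {A}: A → D applies, adding D; D → B applies, adding B. So (A)⁺ = {A, B, D}.
This closure contains every attribute of R2, so R1 ∩ R2 → R2. The join is lossless.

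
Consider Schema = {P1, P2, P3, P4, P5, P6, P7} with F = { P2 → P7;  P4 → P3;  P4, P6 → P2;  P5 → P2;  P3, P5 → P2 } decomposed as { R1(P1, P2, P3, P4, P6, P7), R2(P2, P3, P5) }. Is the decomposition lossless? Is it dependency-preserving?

lossy but dependency-preserving

Lossless test: (P2, P3)⁺ = {P2, P3, P7}, which is a superkey of neither fragment — lossy.
Dependency preservation: every FD's attributes lie within a single fragment, so each can be enforced locally — preserved.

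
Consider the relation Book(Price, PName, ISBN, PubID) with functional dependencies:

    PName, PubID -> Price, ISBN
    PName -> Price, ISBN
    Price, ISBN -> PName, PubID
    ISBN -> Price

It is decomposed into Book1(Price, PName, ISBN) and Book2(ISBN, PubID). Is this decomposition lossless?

Common attributes: Book1 ∩ Book2 = {ISBN}.
Closure of {ISBN}: ISBN → Price applies, adding Price; Price, ISBN → PName, PubID applies, adding PName, PubID. So (ISBN)⁺ = {Price, PName, ISBN, PubID}.
This closure contains every attribute of Book1, so Book1 ∩ Book2 → Book1. The join is lossless.

Yes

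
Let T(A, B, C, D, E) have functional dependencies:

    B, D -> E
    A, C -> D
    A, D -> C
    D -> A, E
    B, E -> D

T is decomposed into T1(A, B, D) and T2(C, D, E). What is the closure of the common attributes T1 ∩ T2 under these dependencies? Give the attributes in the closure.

A, C, D, E

T1 ∩ T2 = {D}.
D → A, E applies, adding A, E
A, D → C applies, adding C
Closure: {A, C, D, E}.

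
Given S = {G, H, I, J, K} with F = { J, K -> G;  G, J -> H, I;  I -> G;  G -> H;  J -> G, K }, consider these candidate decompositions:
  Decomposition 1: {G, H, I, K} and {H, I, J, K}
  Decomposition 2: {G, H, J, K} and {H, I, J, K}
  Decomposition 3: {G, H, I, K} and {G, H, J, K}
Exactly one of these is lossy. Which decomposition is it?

Decomposition 1: common = {H, I, K}, closure = {G, H, I, K} → lossless.
Decomposition 2: common = {H, J, K}, closure = {G, H, I, J, K} → lossless.
Decomposition 3: common = {G, H, K}, closure = {G, H, K} → lossy.

Decomposition 3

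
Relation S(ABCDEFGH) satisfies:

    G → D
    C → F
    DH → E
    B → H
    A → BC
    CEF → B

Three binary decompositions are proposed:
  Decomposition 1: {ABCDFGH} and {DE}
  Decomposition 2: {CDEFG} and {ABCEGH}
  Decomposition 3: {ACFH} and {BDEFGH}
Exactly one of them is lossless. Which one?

Decomposition 2

Decomposition 1: common = {D}, closure = {D} → lossy.
Decomposition 2: common = {CEG}, closure = {BCDEFGH} → lossless.
Decomposition 3: common = {FH}, closure = {FH} → lossy.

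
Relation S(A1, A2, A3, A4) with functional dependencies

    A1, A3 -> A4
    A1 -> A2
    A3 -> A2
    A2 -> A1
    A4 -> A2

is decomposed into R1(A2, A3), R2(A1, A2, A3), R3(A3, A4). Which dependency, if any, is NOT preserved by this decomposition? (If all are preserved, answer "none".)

A4 -> A2

Check A4 → A2: no single fragment contains all of {A2, A4}, and the restricted closure of {A4} across the fragments never reaches {A2}.
A1, A3 → A4 is preserved.
A1 → A2 is preserved.
A3 → A2 is preserved.
A2 → A1 is preserved.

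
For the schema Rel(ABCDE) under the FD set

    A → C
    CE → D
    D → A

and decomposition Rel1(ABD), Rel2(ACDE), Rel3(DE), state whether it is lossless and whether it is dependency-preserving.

Lossless test (chase): Rows 1 and 2 agree on A; apply A→C and equate their C entries. Rows 1 and 3 agree on D; apply D→A and equate their A entries. Rows 1 and 3 agree on A; apply A→C and equate their C entries. No row becomes fully distinguished — the join is lossy.
Dependency preservation: every FD's attributes lie within a single fragment, so each can be enforced locally — preserved.

lossy but dependency-preserving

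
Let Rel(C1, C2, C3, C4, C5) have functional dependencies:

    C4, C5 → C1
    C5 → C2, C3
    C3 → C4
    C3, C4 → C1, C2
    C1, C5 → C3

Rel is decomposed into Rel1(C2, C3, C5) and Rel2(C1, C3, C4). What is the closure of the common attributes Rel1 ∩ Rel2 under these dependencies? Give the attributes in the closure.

C1, C2, C3, C4

Rel1 ∩ Rel2 = {C3}.
C3 → C4 applies, adding C4
C3, C4 → C1, C2 applies, adding C1, C2
Closure: {C1, C2, C3, C4}.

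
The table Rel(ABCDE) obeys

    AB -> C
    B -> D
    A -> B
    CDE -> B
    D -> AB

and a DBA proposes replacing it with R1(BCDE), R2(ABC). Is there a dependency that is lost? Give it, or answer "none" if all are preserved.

none

AB → C lies within R2.
B → D lies within R1.
A → B lies within R2.
CDE → B lies within R1.
D → AB: restricted closure across fragments reaches AB.
Every dependency is enforceable on the fragments, so the decomposition is dependency-preserving.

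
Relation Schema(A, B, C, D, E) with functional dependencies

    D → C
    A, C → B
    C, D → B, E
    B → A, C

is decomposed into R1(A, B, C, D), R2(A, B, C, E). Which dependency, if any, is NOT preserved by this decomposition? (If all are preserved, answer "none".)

C, D → B, E

Check C, D → B, E: no single fragment contains all of {B, C, D, E}, and the restricted closure of {C, D} across the fragments never reaches {B, E}.
D → C is preserved.
A, C → B is preserved.
B → A, C is preserved.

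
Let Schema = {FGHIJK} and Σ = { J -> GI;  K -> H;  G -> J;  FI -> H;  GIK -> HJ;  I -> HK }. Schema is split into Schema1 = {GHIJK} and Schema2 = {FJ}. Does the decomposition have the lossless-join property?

Common attributes: Schema1 ∩ Schema2 = {J}.
Closure of {J}: J → GI applies, adding GI; I → HK applies, adding HK. So (J)⁺ = {GHIJK}.
This closure contains every attribute of Schema1, so Schema1 ∩ Schema2 → Schema1. The join is lossless.

Yes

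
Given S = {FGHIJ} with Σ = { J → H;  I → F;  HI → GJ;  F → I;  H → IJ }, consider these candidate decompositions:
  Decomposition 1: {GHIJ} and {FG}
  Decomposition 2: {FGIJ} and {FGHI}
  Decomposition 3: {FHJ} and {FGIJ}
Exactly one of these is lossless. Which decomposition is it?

Decomposition 1: common = {G}, closure = {G} → lossy.
Decomposition 2: common = {FGI}, closure = {FGI} → lossy.
Decomposition 3: common = {FJ}, closure = {FGHIJ} → lossless.

Decomposition 3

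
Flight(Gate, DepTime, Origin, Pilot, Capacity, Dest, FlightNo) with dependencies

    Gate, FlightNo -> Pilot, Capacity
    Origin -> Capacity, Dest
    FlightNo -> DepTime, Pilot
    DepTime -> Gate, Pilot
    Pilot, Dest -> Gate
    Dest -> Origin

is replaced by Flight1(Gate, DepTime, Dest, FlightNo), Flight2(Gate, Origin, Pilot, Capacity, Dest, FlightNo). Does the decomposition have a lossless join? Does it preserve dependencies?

lossless but not dependency-preserving

Lossless test: (Gate, Dest, FlightNo)⁺ = {Gate, DepTime, Origin, Pilot, Capacity, Dest, FlightNo}, which contains all of one fragment — lossless.
Dependency preservation: the restricted closure of {DepTime} across the fragments never reaches {Gate, Pilot}, so DepTime → Gate, Pilot cannot be enforced without a join — not preserved.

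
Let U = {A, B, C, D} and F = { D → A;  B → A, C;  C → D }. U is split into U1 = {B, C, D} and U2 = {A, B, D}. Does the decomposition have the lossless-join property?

Common attributes: U1 ∩ U2 = {B, D}.
Closure of {B, D}: D → A applies, adding A; B → A, C applies, adding C. So (B, D)⁺ = {A, B, C, D}.
This closure contains every attribute of U1, so U1 ∩ U2 → U1. The join is lossless.

Yes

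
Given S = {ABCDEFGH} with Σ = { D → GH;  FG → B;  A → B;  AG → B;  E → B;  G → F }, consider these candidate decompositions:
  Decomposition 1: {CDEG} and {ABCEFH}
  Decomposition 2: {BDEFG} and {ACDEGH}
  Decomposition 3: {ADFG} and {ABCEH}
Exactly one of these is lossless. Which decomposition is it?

Decomposition 2

Decomposition 1: common = {CE}, closure = {BCE} → lossy.
Decomposition 2: common = {DEG}, closure = {BDEFGH} → lossless.
Decomposition 3: common = {A}, closure = {AB} → lossy.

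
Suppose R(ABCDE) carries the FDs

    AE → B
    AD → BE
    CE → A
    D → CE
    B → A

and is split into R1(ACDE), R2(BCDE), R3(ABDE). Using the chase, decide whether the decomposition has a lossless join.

Yes

Chase test. Columns are ABCDE; row i has aⱼ where attribute j ∈ Ri, else bᵢⱼ.
Initial tableau (one row per fragment):
  row 1: a1 b12 a3 a4 a5
  row 2: b21 a2 a3 a4 a5
  row 3: a1 a2 b33 a4 a5
Rows 1 and 3 agree on AE; apply AE→B and equate their B entries.
Rows 1 and 2 agree on CE; apply CE→A and equate their A entries.
Rows 1 and 3 agree on D; apply D→CE and equate their CE entries.
Row 1 is now all distinguished symbols — the join is lossless.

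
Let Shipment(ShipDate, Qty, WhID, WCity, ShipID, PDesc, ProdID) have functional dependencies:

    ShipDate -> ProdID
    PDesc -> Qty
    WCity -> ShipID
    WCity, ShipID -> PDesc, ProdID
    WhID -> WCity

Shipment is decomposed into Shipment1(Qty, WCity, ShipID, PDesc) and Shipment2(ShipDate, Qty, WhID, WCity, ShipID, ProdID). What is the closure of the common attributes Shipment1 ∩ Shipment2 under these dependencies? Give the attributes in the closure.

Qty, WCity, ShipID, PDesc, ProdID

Shipment1 ∩ Shipment2 = {Qty, WCity, ShipID}.
WCity, ShipID → PDesc, ProdID applies, adding PDesc, ProdID
Closure: {Qty, WCity, ShipID, PDesc, ProdID}.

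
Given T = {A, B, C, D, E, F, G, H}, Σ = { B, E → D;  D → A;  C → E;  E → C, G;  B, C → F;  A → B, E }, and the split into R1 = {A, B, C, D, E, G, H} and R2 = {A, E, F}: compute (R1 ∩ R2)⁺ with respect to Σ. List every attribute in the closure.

R1 ∩ R2 = {A, E}.
E → C, G applies, adding C, G
A → B, E applies, adding B
B, E → D applies, adding D
B, C → F applies, adding F
Closure: {A, B, C, D, E, F, G}.

A, B, C, D, E, F, G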